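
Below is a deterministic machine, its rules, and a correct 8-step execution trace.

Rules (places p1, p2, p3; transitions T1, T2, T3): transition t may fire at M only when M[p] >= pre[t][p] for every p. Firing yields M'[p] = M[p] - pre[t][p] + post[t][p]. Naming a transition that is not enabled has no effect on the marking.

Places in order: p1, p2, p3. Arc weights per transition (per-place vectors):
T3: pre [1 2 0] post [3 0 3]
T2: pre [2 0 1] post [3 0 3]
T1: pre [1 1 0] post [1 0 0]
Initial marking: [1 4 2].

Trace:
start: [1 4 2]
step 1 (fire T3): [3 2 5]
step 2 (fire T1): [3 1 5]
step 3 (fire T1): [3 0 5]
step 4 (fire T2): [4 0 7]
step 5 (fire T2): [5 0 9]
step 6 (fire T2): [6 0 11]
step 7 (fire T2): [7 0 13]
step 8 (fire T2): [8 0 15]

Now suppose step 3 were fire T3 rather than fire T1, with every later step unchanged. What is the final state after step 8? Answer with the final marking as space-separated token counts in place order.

(re-executing from step 3 with the substitution; state before step 3: [3 1 5])
step 3 (fire T3): [3 1 5]
step 4 (fire T2): [4 1 7]
step 5 (fire T2): [5 1 9]
step 6 (fire T2): [6 1 11]
step 7 (fire T2): [7 1 13]
step 8 (fire T2): [8 1 15]

8 1 15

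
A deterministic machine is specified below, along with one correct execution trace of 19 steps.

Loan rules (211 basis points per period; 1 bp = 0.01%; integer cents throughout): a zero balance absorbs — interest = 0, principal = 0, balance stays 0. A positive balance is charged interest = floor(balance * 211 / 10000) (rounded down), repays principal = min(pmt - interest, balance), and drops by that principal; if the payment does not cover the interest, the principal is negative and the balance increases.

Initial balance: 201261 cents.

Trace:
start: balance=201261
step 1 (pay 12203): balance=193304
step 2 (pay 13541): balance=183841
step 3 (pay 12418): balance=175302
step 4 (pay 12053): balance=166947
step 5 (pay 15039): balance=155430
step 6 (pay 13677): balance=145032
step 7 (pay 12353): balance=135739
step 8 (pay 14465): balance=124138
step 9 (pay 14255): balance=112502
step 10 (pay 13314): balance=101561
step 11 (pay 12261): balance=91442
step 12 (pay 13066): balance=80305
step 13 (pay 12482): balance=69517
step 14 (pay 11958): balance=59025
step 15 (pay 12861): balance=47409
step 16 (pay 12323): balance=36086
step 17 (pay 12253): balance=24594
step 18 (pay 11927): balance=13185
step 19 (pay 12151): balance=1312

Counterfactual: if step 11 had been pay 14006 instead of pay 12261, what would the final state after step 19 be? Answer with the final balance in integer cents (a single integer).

0

(re-executing from step 11 with the substitution; state before step 11: balance=101561)
step 11 (pay 14006): balance=89697
step 12 (pay 13066): balance=78523
step 13 (pay 12482): balance=67697
step 14 (pay 11958): balance=57167
step 15 (pay 12861): balance=45512
step 16 (pay 12323): balance=34149
step 17 (pay 12253): balance=22616
step 18 (pay 11927): balance=11166
step 19 (pay 12151): balance=0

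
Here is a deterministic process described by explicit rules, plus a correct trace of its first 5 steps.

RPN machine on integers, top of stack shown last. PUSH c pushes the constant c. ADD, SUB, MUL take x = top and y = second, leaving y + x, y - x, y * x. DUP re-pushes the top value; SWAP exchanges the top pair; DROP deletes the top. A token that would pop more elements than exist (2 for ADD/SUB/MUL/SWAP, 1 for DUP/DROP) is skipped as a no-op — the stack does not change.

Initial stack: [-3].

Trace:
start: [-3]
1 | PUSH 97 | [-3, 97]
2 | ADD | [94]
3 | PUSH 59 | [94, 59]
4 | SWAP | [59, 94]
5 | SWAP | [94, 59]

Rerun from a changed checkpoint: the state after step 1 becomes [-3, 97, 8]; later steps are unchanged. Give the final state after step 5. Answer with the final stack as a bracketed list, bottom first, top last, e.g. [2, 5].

[-3, 105, 59]

state after step 1 := [-3, 97, 8]
2 | ADD | [-3, 105]
3 | PUSH 59 | [-3, 105, 59]
4 | SWAP | [-3, 59, 105]
5 | SWAP | [-3, 105, 59]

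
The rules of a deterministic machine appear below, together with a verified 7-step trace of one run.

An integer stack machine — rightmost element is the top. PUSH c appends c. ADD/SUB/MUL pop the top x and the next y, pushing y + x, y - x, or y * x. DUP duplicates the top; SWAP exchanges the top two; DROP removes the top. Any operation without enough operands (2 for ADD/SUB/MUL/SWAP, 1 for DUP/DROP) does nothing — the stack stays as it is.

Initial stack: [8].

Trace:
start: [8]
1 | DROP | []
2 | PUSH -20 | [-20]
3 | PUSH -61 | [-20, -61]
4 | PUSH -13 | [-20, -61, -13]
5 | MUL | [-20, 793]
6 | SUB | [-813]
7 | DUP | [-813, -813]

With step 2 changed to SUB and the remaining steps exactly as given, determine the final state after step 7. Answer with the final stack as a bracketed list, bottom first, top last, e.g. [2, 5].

[793, 793]

(re-executing from step 2 with the substitution; state before step 2: [])
2 | SUB | []
3 | PUSH -61 | [-61]
4 | PUSH -13 | [-61, -13]
5 | MUL | [793]
6 | SUB | [793]
7 | DUP | [793, 793]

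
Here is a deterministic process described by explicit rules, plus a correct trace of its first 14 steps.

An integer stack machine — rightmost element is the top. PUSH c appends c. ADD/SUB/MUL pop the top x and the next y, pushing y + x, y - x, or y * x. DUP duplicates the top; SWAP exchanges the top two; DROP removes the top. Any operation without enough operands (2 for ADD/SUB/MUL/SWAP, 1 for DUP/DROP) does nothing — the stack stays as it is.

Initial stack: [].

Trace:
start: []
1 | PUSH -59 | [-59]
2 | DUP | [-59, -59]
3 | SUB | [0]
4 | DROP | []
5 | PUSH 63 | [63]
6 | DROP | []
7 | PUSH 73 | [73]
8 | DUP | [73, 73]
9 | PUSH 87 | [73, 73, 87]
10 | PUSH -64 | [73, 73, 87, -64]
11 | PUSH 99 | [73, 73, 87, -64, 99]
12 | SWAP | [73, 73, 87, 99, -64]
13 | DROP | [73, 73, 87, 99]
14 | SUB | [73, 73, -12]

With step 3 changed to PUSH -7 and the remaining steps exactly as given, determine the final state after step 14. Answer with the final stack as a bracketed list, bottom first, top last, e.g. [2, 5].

[-59, -59, 73, 73, -12]

(re-executing from step 3 with the substitution; state before step 3: [-59, -59])
3 | PUSH -7 | [-59, -59, -7]
4 | DROP | [-59, -59]
5 | PUSH 63 | [-59, -59, 63]
6 | DROP | [-59, -59]
7 | PUSH 73 | [-59, -59, 73]
8 | DUP | [-59, -59, 73, 73]
9 | PUSH 87 | [-59, -59, 73, 73, 87]
10 | PUSH -64 | [-59, -59, 73, 73, 87, -64]
11 | PUSH 99 | [-59, -59, 73, 73, 87, -64, 99]
12 | SWAP | [-59, -59, 73, 73, 87, 99, -64]
13 | DROP | [-59, -59, 73, 73, 87, 99]
14 | SUB | [-59, -59, 73, 73, -12]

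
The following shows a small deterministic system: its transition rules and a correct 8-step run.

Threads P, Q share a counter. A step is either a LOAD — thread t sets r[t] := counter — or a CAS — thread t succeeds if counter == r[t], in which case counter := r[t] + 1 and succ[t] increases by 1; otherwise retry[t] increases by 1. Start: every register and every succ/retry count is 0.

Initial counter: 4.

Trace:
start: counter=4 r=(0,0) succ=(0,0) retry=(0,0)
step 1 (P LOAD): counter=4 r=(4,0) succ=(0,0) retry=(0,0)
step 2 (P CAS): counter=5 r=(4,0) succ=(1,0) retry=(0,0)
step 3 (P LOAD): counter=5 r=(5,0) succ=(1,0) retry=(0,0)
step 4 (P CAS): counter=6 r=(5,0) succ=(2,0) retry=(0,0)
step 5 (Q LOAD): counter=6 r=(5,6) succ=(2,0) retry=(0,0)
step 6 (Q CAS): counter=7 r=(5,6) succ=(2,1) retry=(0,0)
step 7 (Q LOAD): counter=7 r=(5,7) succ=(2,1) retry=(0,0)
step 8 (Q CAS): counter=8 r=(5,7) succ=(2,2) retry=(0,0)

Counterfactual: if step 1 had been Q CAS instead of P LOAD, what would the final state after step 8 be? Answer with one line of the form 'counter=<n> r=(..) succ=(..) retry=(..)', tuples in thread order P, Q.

(re-executing from step 1 with the substitution; state before step 1: counter=4 r=(0,0) succ=(0,0) retry=(0,0))
step 1 (Q CAS): counter=4 r=(0,0) succ=(0,0) retry=(0,1)
step 2 (P CAS): counter=4 r=(0,0) succ=(0,0) retry=(1,1)
step 3 (P LOAD): counter=4 r=(4,0) succ=(0,0) retry=(1,1)
step 4 (P CAS): counter=5 r=(4,0) succ=(1,0) retry=(1,1)
step 5 (Q LOAD): counter=5 r=(4,5) succ=(1,0) retry=(1,1)
step 6 (Q CAS): counter=6 r=(4,5) succ=(1,1) retry=(1,1)
step 7 (Q LOAD): counter=6 r=(4,6) succ=(1,1) retry=(1,1)
step 8 (Q CAS): counter=7 r=(4,6) succ=(1,2) retry=(1,1)

counter=7 r=(4,6) succ=(1,2) retry=(1,1)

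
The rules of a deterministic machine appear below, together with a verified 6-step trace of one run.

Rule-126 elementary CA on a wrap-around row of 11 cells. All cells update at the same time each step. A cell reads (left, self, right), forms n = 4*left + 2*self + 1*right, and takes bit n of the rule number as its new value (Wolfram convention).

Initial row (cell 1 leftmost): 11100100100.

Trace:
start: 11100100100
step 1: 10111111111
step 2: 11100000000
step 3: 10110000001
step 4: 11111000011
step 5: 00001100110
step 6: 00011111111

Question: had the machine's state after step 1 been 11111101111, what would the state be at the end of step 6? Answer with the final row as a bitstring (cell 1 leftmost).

state after step 1 := 11111101111
step 2: 00000111000
step 3: 00001101100
step 4: 00011111110
step 5: 00110000011
step 6: 11111000111

11111000111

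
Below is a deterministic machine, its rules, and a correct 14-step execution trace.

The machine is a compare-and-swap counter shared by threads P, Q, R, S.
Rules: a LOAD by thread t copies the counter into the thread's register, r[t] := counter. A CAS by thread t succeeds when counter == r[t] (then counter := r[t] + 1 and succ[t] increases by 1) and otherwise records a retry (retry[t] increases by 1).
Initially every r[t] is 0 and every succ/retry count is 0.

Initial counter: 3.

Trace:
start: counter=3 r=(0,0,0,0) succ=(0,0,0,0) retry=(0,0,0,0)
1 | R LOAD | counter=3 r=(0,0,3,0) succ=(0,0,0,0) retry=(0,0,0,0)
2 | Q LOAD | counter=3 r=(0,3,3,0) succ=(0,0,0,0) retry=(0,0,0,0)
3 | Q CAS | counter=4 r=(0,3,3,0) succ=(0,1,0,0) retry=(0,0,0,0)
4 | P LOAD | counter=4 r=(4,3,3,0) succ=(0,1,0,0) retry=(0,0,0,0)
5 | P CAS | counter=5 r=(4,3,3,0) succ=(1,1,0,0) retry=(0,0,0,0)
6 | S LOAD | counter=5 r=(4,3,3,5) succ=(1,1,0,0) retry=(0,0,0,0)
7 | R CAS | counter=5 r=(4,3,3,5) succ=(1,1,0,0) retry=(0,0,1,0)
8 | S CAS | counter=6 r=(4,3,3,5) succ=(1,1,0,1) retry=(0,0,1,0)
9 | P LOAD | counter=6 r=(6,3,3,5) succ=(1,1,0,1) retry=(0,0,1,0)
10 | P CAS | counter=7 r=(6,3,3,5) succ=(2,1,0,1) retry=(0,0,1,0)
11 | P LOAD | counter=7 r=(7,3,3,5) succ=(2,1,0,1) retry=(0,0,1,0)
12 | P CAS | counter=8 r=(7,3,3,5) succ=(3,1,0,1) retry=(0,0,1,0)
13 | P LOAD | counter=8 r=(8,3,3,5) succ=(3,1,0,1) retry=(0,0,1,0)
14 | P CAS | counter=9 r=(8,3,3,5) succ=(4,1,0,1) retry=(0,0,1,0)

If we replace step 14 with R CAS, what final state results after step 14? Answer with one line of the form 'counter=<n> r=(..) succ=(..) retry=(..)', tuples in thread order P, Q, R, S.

(re-executing from step 14 with the substitution; state before step 14: counter=8 r=(8,3,3,5) succ=(3,1,0,1) retry=(0,0,1,0))
14 | R CAS | counter=8 r=(8,3,3,5) succ=(3,1,0,1) retry=(0,0,2,0)

counter=8 r=(8,3,3,5) succ=(3,1,0,1) retry=(0,0,2,0)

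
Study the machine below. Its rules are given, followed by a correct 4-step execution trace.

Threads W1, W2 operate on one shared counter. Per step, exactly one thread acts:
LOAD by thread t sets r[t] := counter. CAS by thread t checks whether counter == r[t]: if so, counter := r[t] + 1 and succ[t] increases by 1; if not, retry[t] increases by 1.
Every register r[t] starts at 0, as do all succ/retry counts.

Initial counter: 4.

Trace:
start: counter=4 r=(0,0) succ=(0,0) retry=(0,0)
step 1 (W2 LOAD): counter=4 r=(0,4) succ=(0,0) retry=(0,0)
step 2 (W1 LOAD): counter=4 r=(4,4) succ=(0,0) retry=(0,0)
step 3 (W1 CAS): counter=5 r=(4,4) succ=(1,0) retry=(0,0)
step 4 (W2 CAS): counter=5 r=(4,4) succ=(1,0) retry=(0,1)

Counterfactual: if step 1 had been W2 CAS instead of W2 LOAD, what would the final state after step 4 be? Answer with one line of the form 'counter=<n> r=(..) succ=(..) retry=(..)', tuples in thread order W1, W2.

counter=5 r=(4,0) succ=(1,0) retry=(0,2)

(re-executing from step 1 with the substitution; state before step 1: counter=4 r=(0,0) succ=(0,0) retry=(0,0))
step 1 (W2 CAS): counter=4 r=(0,0) succ=(0,0) retry=(0,1)
step 2 (W1 LOAD): counter=4 r=(4,0) succ=(0,0) retry=(0,1)
step 3 (W1 CAS): counter=5 r=(4,0) succ=(1,0) retry=(0,1)
step 4 (W2 CAS): counter=5 r=(4,0) succ=(1,0) retry=(0,2)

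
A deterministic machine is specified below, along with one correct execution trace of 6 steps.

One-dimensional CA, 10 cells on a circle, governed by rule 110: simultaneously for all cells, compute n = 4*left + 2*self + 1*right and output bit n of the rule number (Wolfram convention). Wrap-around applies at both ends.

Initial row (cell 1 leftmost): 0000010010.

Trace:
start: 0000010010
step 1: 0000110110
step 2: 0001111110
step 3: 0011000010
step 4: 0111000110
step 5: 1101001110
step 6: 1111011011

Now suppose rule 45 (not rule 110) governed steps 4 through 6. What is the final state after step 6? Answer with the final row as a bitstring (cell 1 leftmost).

0000011100

(re-executing steps 4..6 under rule 45; state before step 4: 0011000010)
step 4: 1010011010
step 5: 1110010111
step 6: 0000011100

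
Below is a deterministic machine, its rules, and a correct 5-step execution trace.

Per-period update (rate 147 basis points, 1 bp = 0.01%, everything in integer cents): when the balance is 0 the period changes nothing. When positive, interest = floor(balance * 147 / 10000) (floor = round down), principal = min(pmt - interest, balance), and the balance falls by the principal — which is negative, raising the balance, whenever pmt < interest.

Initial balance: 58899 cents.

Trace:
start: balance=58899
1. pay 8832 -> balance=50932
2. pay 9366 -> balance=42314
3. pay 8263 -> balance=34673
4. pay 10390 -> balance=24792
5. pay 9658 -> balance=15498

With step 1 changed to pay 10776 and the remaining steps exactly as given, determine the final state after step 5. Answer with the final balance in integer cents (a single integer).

13438

(re-executing from step 1 with the substitution; state before step 1: balance=58899)
1. pay 10776 -> balance=48988
2. pay 9366 -> balance=40342
3. pay 8263 -> balance=32672
4. pay 10390 -> balance=22762
5. pay 9658 -> balance=13438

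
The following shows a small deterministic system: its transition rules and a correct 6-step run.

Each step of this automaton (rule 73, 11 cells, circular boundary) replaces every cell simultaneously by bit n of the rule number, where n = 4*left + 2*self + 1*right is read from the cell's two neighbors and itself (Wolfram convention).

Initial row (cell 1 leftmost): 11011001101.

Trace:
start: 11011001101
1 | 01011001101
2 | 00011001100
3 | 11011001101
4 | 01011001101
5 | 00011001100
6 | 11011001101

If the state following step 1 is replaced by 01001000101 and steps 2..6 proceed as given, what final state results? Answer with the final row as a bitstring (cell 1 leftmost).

state after step 1 := 01001000101
2 | 00000010000
3 | 11111000111
4 | 00001010100
5 | 11100000001
6 | 00101111101

00101111101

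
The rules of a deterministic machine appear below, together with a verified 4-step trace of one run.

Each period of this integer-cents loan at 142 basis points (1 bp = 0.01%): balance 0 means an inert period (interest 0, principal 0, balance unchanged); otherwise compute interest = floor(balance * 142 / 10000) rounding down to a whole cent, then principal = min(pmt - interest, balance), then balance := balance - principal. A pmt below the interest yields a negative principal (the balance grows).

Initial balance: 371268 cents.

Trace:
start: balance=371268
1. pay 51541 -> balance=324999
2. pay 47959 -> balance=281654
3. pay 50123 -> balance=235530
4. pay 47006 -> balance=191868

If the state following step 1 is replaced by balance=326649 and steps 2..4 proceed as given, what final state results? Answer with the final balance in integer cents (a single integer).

193590

state after step 1 := balance=326649
2. pay 47959 -> balance=283328
3. pay 50123 -> balance=237228
4. pay 47006 -> balance=193590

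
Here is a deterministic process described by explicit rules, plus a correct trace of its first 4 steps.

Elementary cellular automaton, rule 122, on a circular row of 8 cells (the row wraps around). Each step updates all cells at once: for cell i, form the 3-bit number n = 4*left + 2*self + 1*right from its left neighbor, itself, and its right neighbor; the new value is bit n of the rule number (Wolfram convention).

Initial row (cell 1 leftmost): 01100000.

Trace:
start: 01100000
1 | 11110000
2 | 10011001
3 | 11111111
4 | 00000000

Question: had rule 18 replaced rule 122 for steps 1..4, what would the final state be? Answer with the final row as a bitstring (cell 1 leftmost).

(re-executing steps 1..4 under rule 18; state before step 1: 01100000)
1 | 10010000
2 | 01101001
3 | 00000110
4 | 00001001

00001001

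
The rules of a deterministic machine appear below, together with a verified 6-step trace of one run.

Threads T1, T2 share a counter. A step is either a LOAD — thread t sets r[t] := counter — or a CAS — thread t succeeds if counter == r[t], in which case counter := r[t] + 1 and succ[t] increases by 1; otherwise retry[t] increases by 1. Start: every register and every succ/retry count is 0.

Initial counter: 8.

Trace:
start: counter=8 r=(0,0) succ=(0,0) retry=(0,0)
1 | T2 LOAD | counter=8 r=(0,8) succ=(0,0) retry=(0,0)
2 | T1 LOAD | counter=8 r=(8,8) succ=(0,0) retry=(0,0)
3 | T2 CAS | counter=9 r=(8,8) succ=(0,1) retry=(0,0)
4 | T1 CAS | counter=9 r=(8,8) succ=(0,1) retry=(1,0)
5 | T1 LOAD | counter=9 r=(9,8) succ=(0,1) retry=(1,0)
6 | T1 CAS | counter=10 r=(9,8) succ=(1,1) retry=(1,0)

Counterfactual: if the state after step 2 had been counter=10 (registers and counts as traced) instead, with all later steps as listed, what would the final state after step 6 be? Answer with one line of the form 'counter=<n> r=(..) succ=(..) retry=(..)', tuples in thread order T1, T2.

counter=11 r=(10,8) succ=(1,0) retry=(1,1)

state after step 2 := counter=10 r=(8,8) succ=(0,0) retry=(0,0)
3 | T2 CAS | counter=10 r=(8,8) succ=(0,0) retry=(0,1)
4 | T1 CAS | counter=10 r=(8,8) succ=(0,0) retry=(1,1)
5 | T1 LOAD | counter=10 r=(10,8) succ=(0,0) retry=(1,1)
6 | T1 CAS | counter=11 r=(10,8) succ=(1,0) retry=(1,1)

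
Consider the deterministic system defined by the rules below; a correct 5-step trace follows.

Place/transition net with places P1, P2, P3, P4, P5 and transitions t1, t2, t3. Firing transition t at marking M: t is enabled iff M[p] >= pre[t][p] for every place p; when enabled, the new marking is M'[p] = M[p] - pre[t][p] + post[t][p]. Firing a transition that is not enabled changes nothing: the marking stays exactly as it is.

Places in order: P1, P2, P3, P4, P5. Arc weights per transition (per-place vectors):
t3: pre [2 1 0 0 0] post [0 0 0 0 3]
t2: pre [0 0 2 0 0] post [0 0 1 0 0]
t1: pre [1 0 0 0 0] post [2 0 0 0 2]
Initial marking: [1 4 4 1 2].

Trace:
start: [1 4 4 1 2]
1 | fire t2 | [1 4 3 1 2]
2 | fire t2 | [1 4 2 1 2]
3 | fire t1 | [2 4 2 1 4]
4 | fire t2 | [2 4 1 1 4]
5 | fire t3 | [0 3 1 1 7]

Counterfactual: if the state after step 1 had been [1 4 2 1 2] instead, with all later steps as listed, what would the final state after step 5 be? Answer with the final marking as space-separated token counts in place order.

state after step 1 := [1 4 2 1 2]
2 | fire t2 | [1 4 1 1 2]
3 | fire t1 | [2 4 1 1 4]
4 | fire t2 | [2 4 1 1 4]
5 | fire t3 | [0 3 1 1 7]

0 3 1 1 7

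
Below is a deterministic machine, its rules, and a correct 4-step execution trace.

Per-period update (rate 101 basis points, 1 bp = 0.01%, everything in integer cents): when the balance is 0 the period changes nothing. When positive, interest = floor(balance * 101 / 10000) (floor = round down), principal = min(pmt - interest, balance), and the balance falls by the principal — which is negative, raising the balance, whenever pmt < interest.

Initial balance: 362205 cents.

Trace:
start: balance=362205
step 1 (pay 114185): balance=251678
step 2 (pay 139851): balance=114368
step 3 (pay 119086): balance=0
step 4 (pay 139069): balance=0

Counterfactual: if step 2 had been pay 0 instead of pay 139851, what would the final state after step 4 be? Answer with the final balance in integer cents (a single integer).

21

(re-executing from step 2 with the substitution; state before step 2: balance=251678)
step 2 (pay 0): balance=254219
step 3 (pay 119086): balance=137700
step 4 (pay 139069): balance=21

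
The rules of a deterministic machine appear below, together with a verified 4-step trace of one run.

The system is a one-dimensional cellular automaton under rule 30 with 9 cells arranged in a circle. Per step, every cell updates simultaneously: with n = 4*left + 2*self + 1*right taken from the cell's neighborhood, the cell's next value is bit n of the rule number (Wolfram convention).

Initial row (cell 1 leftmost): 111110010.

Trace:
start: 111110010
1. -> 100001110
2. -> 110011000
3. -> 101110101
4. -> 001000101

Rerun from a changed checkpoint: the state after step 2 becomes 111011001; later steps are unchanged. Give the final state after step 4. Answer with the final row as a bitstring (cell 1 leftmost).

100110100

state after step 2 := 111011001
3. -> 000010111
4. -> 100110100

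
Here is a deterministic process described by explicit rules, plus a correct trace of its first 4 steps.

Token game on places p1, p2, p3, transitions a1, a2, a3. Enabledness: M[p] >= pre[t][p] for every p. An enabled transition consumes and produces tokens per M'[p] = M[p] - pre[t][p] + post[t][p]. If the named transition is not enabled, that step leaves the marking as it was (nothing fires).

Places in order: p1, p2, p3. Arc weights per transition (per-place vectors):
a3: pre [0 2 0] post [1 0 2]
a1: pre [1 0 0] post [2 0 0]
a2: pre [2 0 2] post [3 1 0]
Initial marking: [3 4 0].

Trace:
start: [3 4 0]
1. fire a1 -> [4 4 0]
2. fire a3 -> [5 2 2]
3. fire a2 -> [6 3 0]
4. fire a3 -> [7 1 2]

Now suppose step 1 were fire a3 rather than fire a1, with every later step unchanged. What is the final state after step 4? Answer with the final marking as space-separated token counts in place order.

(re-executing from step 1 with the substitution; state before step 1: [3 4 0])
1. fire a3 -> [4 2 2]
2. fire a3 -> [5 0 4]
3. fire a2 -> [6 1 2]
4. fire a3 -> [6 1 2]

6 1 2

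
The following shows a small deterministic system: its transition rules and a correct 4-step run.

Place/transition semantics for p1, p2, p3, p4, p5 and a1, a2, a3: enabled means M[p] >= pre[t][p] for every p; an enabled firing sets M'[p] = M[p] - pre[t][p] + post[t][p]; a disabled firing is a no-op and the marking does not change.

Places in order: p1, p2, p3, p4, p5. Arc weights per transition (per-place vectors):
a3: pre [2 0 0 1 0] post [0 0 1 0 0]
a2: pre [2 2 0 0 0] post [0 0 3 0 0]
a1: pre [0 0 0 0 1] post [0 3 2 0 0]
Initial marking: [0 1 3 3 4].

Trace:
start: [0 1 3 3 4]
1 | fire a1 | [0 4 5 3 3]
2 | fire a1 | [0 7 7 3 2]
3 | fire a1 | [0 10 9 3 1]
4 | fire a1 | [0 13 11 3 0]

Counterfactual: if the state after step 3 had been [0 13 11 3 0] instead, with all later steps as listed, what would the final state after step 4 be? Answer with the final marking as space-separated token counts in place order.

0 13 11 3 0

state after step 3 := [0 13 11 3 0]
4 | fire a1 | [0 13 11 3 0]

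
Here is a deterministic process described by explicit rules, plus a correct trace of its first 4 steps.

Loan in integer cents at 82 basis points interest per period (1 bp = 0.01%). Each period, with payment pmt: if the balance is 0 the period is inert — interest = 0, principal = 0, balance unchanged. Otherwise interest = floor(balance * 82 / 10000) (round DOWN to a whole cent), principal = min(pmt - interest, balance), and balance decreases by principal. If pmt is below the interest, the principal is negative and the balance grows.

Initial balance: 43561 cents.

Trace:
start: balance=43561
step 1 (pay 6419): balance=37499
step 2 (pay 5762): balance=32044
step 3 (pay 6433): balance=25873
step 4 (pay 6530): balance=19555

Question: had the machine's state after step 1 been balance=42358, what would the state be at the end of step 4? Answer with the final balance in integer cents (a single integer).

state after step 1 := balance=42358
step 2 (pay 5762): balance=36943
step 3 (pay 6433): balance=30812
step 4 (pay 6530): balance=24534

24534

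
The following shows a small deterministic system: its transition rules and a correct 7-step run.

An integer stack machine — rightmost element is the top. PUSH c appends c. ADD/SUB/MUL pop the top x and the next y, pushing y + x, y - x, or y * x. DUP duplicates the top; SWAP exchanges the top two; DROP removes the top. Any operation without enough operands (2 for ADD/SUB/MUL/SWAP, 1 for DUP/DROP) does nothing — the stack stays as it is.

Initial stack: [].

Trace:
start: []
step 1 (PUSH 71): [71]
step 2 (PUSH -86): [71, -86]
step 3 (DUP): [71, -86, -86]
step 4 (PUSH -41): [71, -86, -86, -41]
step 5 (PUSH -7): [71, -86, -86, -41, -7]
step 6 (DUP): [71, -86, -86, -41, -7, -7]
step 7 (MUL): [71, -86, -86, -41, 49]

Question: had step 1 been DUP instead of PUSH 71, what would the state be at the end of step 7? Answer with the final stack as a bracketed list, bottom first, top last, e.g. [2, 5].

[-86, -86, -41, 49]

(re-executing from step 1 with the substitution; state before step 1: [])
step 1 (DUP): []
step 2 (PUSH -86): [-86]
step 3 (DUP): [-86, -86]
step 4 (PUSH -41): [-86, -86, -41]
step 5 (PUSH -7): [-86, -86, -41, -7]
step 6 (DUP): [-86, -86, -41, -7, -7]
step 7 (MUL): [-86, -86, -41, 49]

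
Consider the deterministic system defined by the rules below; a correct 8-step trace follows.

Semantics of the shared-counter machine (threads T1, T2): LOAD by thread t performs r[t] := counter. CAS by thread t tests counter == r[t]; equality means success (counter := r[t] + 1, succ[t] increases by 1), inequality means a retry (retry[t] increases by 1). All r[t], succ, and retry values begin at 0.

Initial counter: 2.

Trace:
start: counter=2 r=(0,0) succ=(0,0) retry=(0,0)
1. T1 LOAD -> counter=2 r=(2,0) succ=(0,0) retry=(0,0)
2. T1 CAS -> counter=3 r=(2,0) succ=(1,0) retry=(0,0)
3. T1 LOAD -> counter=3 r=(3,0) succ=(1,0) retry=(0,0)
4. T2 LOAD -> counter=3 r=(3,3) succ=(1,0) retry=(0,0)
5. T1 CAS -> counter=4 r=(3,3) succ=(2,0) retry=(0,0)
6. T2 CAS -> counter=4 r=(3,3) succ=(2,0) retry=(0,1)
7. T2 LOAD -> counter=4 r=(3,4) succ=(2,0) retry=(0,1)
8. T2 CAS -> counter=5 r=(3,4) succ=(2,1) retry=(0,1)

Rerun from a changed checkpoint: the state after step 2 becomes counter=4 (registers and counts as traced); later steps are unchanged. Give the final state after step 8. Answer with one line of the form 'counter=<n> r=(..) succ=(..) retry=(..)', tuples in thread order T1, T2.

state after step 2 := counter=4 r=(2,0) succ=(1,0) retry=(0,0)
3. T1 LOAD -> counter=4 r=(4,0) succ=(1,0) retry=(0,0)
4. T2 LOAD -> counter=4 r=(4,4) succ=(1,0) retry=(0,0)
5. T1 CAS -> counter=5 r=(4,4) succ=(2,0) retry=(0,0)
6. T2 CAS -> counter=5 r=(4,4) succ=(2,0) retry=(0,1)
7. T2 LOAD -> counter=5 r=(4,5) succ=(2,0) retry=(0,1)
8. T2 CAS -> counter=6 r=(4,5) succ=(2,1) retry=(0,1)

counter=6 r=(4,5) succ=(2,1) retry=(0,1)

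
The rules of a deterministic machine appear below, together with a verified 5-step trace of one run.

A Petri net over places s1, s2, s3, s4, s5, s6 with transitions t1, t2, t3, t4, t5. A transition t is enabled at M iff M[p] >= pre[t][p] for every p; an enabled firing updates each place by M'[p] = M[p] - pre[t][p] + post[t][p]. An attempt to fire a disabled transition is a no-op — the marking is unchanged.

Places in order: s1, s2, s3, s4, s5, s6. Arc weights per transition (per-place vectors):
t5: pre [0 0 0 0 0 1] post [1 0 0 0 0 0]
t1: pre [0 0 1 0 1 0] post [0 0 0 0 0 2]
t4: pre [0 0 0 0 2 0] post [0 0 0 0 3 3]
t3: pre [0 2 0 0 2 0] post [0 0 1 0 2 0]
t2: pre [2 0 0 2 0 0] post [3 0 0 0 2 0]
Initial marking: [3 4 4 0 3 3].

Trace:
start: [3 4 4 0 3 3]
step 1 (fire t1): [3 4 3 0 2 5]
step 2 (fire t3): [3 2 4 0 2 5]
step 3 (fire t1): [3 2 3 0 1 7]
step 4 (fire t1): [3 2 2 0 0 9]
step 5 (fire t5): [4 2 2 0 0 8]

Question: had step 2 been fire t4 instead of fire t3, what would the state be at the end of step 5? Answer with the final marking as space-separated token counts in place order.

(re-executing from step 2 with the substitution; state before step 2: [3 4 3 0 2 5])
step 2 (fire t4): [3 4 3 0 3 8]
step 3 (fire t1): [3 4 2 0 2 10]
step 4 (fire t1): [3 4 1 0 1 12]
step 5 (fire t5): [4 4 1 0 1 11]

4 4 1 0 1 11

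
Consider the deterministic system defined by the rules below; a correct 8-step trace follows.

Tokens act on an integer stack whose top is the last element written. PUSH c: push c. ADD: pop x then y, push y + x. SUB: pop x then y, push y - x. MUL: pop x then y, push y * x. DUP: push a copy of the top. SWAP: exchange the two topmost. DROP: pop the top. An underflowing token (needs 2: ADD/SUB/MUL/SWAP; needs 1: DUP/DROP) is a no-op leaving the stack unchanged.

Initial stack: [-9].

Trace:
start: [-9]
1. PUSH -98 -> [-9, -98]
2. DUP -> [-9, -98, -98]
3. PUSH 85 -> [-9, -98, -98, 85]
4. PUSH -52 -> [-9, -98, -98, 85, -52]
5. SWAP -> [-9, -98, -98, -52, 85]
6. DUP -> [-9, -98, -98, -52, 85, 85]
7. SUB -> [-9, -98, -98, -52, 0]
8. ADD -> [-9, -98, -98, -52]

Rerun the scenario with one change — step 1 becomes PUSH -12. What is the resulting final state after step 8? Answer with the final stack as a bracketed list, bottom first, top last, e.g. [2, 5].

(re-executing from step 1 with the substitution; state before step 1: [-9])
1. PUSH -12 -> [-9, -12]
2. DUP -> [-9, -12, -12]
3. PUSH 85 -> [-9, -12, -12, 85]
4. PUSH -52 -> [-9, -12, -12, 85, -52]
5. SWAP -> [-9, -12, -12, -52, 85]
6. DUP -> [-9, -12, -12, -52, 85, 85]
7. SUB -> [-9, -12, -12, -52, 0]
8. ADD -> [-9, -12, -12, -52]

[-9, -12, -12, -52]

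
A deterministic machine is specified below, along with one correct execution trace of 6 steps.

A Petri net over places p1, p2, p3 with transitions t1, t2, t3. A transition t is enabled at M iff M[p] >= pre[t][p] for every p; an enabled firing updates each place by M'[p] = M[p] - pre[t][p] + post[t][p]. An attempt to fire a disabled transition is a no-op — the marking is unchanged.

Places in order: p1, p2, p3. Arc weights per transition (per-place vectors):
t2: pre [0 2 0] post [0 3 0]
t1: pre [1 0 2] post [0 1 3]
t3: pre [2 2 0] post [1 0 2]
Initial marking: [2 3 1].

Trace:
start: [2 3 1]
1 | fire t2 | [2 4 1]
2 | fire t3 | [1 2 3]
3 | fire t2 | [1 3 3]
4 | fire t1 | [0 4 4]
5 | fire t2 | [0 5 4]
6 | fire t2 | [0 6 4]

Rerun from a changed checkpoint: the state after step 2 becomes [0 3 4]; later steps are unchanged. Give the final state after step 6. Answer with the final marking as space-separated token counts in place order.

state after step 2 := [0 3 4]
3 | fire t2 | [0 4 4]
4 | fire t1 | [0 4 4]
5 | fire t2 | [0 5 4]
6 | fire t2 | [0 6 4]

0 6 4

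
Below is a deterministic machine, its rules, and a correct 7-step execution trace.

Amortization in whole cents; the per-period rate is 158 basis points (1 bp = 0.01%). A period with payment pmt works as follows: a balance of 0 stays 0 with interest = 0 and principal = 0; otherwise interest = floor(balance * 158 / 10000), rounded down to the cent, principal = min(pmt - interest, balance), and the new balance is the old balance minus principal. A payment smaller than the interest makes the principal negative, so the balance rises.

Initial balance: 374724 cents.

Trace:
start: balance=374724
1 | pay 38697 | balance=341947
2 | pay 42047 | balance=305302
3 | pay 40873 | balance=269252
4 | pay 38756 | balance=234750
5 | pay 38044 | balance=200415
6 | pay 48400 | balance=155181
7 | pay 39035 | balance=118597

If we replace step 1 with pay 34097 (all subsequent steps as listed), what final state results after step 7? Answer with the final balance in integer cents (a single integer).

(re-executing from step 1 with the substitution; state before step 1: balance=374724)
1 | pay 34097 | balance=346547
2 | pay 42047 | balance=309975
3 | pay 40873 | balance=273999
4 | pay 38756 | balance=239572
5 | pay 38044 | balance=205313
6 | pay 48400 | balance=160156
7 | pay 39035 | balance=123651

123651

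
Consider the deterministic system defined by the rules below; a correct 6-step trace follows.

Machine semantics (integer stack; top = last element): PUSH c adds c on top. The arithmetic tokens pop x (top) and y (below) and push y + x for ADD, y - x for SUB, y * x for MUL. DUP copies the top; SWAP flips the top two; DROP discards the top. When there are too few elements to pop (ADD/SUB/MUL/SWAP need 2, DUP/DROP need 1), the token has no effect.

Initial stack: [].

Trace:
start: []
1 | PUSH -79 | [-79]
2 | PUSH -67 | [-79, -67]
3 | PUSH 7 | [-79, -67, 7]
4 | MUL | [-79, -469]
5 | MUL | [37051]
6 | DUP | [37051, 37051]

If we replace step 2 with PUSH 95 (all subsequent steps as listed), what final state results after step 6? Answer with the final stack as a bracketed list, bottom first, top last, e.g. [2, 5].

[-52535, -52535]

(re-executing from step 2 with the substitution; state before step 2: [-79])
2 | PUSH 95 | [-79, 95]
3 | PUSH 7 | [-79, 95, 7]
4 | MUL | [-79, 665]
5 | MUL | [-52535]
6 | DUP | [-52535, -52535]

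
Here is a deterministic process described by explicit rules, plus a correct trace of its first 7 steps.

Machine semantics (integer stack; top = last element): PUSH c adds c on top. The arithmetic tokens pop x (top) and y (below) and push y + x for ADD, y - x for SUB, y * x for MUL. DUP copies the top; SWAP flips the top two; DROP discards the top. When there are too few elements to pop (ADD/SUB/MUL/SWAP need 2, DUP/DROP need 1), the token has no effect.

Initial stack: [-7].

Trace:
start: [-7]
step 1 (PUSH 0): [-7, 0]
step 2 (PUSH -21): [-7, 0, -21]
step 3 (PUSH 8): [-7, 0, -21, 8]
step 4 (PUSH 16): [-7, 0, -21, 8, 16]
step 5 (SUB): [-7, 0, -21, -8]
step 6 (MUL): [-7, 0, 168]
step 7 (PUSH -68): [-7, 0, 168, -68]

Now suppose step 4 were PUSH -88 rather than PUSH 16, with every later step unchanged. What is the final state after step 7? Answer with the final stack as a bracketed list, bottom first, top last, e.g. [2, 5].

[-7, 0, -2016, -68]

(re-executing from step 4 with the substitution; state before step 4: [-7, 0, -21, 8])
step 4 (PUSH -88): [-7, 0, -21, 8, -88]
step 5 (SUB): [-7, 0, -21, 96]
step 6 (MUL): [-7, 0, -2016]
step 7 (PUSH -68): [-7, 0, -2016, -68]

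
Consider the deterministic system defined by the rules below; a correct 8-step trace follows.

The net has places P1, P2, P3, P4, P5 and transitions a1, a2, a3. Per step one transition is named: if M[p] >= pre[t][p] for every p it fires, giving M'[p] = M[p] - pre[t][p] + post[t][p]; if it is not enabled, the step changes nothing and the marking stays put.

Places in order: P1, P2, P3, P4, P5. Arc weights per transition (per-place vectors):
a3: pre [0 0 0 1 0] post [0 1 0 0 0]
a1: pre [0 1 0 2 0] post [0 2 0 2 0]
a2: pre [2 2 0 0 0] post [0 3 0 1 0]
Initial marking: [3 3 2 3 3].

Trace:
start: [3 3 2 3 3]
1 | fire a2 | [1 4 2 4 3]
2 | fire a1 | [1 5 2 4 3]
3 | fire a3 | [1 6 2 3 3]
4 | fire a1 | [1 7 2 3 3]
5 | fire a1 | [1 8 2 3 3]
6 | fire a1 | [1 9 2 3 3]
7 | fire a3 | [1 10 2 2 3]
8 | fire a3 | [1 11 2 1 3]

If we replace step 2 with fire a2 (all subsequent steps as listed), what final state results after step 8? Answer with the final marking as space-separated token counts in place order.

(re-executing from step 2 with the substitution; state before step 2: [1 4 2 4 3])
2 | fire a2 | [1 4 2 4 3]
3 | fire a3 | [1 5 2 3 3]
4 | fire a1 | [1 6 2 3 3]
5 | fire a1 | [1 7 2 3 3]
6 | fire a1 | [1 8 2 3 3]
7 | fire a3 | [1 9 2 2 3]
8 | fire a3 | [1 10 2 1 3]

1 10 2 1 3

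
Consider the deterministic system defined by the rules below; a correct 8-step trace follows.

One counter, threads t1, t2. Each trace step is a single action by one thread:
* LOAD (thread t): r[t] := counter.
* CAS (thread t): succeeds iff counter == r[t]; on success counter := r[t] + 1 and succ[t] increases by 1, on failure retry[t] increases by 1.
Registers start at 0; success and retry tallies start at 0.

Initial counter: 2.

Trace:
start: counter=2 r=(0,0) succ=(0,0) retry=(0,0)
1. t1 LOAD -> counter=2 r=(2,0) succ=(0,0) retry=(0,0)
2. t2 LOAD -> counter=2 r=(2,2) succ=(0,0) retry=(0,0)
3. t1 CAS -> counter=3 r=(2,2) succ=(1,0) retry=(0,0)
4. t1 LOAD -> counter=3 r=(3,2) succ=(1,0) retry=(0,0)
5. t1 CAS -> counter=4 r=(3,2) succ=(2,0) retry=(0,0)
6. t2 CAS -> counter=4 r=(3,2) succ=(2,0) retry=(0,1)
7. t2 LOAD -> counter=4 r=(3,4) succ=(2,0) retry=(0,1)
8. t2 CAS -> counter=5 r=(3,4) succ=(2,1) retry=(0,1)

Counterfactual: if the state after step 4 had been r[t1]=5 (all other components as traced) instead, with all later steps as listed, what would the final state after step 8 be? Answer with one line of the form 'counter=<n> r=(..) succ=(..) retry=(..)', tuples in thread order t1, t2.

counter=4 r=(5,3) succ=(1,1) retry=(1,1)

state after step 4 := counter=3 r=(5,2) succ=(1,0) retry=(0,0)
5. t1 CAS -> counter=3 r=(5,2) succ=(1,0) retry=(1,0)
6. t2 CAS -> counter=3 r=(5,2) succ=(1,0) retry=(1,1)
7. t2 LOAD -> counter=3 r=(5,3) succ=(1,0) retry=(1,1)
8. t2 CAS -> counter=4 r=(5,3) succ=(1,1) retry=(1,1)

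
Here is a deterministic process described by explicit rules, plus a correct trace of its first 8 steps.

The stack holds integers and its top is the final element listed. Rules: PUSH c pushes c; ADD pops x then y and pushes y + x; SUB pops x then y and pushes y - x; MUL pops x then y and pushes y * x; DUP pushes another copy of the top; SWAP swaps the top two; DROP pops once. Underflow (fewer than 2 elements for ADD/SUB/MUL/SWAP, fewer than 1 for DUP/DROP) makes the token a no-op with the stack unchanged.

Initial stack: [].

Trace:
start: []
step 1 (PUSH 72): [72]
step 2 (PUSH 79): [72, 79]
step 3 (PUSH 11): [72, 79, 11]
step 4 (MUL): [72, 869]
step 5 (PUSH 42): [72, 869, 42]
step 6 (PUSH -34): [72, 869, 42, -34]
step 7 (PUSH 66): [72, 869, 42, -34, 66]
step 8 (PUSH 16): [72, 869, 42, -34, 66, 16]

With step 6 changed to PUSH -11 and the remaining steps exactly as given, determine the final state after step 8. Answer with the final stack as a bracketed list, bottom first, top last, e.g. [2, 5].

(re-executing from step 6 with the substitution; state before step 6: [72, 869, 42])
step 6 (PUSH -11): [72, 869, 42, -11]
step 7 (PUSH 66): [72, 869, 42, -11, 66]
step 8 (PUSH 16): [72, 869, 42, -11, 66, 16]

[72, 869, 42, -11, 66, 16]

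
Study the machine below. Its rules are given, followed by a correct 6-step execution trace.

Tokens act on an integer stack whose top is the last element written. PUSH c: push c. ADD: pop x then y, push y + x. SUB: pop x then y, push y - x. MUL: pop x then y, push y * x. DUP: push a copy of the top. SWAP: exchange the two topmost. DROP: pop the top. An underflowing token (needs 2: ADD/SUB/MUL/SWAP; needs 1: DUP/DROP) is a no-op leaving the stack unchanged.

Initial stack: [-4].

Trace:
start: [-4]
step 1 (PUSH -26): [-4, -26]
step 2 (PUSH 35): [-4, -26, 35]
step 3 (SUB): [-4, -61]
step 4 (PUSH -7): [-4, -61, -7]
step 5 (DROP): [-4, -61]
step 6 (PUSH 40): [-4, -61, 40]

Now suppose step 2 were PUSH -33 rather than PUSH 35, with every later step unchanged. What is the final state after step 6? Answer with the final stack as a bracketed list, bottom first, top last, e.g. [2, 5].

(re-executing from step 2 with the substitution; state before step 2: [-4, -26])
step 2 (PUSH -33): [-4, -26, -33]
step 3 (SUB): [-4, 7]
step 4 (PUSH -7): [-4, 7, -7]
step 5 (DROP): [-4, 7]
step 6 (PUSH 40): [-4, 7, 40]

[-4, 7, 40]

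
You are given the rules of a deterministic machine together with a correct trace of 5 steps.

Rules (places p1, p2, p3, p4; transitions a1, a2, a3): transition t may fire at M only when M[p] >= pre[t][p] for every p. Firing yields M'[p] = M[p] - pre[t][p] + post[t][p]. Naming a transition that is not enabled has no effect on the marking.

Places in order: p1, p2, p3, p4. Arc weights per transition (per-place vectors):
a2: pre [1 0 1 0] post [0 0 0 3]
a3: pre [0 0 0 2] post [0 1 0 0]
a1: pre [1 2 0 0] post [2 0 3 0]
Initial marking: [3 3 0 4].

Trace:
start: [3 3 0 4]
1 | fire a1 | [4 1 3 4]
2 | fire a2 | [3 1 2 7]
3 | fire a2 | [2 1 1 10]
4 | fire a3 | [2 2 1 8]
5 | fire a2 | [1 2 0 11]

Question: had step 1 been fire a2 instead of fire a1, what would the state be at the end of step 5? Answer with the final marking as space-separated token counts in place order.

(re-executing from step 1 with the substitution; state before step 1: [3 3 0 4])
1 | fire a2 | [3 3 0 4]
2 | fire a2 | [3 3 0 4]
3 | fire a2 | [3 3 0 4]
4 | fire a3 | [3 4 0 2]
5 | fire a2 | [3 4 0 2]

3 4 0 2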